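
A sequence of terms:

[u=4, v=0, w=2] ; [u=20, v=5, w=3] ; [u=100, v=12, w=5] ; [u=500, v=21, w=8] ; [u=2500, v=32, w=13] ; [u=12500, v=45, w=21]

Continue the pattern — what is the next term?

U: ×5 each step; 4, 20, 100, 500, 2500, 12500 → 62500.
V: differences are 5, 7, 9, … (increasing by 2 each time), so 0, 5, 12, 21, 32, 45 → 60.
W — each term is the sum of the two before it: 2, 3, 5, 8, 13, 21 → 34.
Combining the parts gives [u=62500, v=60, w=34].

[u=62500, v=60, w=34]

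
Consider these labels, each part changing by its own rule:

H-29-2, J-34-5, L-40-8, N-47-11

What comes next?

Letter — letters move forward 2 places in the alphabet: H, J, L, N → P.
Second component — differences are 5, 6, 7, … (increasing by 1 each time): 29, 34, 40, 47 → 55.
Third component: +3 each step, so 2, 5, 8, 11 → 14.
So the next label is P-55-14.

P-55-14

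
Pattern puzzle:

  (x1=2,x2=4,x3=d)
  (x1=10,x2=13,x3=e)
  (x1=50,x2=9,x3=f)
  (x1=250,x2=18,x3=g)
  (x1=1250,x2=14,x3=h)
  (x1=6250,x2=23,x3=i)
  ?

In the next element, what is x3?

X1 goes 2, 10, 50, 250, 1250, 6250 → 31250 (×5 each step).
For the x2, alternating steps +9, −4, +9, −4, …: 4, 13, 9, 18, 14, 23 → 19.
X3: letters move forward 1 place in the alphabet; d, e, f, g, h, i → j.

j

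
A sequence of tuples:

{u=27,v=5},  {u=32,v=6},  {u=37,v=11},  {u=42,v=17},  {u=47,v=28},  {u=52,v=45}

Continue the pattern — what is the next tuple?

{u=57,v=73}

U: +5 each step, so 27, 32, 37, 42, 47, 52 → 57.
V goes 5, 6, 11, 17, 28, 45 → 73 (each term is the sum of the two before it).
Putting it together: {u=57,v=73}.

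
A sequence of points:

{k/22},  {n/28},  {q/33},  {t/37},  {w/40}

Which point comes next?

{z/42}

For the letter, letters move forward 3 places in the alphabet: k, n, q, t, w → z.
Second coordinate: 22, 28, 33, 37, 40 → 42 (differences are 6, 5, 4, … (decreasing by 1 each time)).
So the next point is {z/42}.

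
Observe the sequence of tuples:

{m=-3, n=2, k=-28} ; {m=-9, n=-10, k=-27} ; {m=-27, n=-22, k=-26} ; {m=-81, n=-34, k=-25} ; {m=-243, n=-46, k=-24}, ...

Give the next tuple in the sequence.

M goes -3, -9, -27, -81, -243 → -729 (×3 each step).
N: −12 each step, so 2, -10, -22, -34, -46 → -58.
K: +1 each step, so -28, -27, -26, -25, -24 → -23.
Combining the parts gives {m=-729, n=-58, k=-23}.

{m=-729, n=-58, k=-23}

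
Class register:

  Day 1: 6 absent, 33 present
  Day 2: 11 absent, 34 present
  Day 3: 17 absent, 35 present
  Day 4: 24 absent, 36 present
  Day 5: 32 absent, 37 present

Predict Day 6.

41 absent, 38 present

Absent — differences are 5, 6, 7, … (increasing by 1 each time): 6, 11, 17, 24, 32 → 41.
For the present, +1 each step: 33, 34, 35, 36, 37 → 38.
So the next row is 41 absent, 38 present.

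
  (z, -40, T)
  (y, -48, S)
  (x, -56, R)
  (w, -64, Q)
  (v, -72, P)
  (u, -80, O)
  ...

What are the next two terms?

(t, -88, N), (s, -96, M)

First letter goes z, y, x, w, v, u → t → s (letters move back 1 place in the alphabet).
Second component: −8 each step; -40, -48, -56, -64, -72, -80 → -88 → -96.
For the second letter, letters move back 1 place in the alphabet: T, S, R, Q, P, O → N → M.
Putting the parts together: (t, -88, N) and then (s, -96, M).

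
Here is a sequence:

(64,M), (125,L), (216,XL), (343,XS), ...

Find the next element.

First value: 64, 125, 216, 343 → 512 (perfect cubes: 4³, 5³, 6³, …).
Size: M, L, XL, XS → S (runs through clothing sizes XS→XL).
So the next element is (512,S).

(512,S)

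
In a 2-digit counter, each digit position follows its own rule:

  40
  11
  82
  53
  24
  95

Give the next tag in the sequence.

66

First digit: −3 each step, mod 10; 4, 1, 8, 5, 2, 9 → 6.
Second digit — +1 each step, mod 10: 0, 1, 2, 3, 4, 5 → 6.
So the next tag is 66.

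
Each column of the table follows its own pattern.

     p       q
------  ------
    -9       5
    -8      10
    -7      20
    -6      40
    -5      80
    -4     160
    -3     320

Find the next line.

Column p: +1 each step, so -9, -8, -7, -6, -5, -4, -3 → -2.
Column q: ×2 each step, so 5, 10, 20, 40, 80, 160, 320 → 640.
Combining the parts gives -2  640.

-2  640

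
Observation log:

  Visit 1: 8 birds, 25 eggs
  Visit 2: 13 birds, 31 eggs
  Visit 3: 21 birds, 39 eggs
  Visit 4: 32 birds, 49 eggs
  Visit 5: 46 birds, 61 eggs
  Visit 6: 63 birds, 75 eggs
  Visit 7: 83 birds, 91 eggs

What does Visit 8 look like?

106 birds, 109 eggs

Birds: differences are 5, 8, 11, … (increasing by 3 each time), so 8, 13, 21, 32, 46, 63, 83 → 106.
Eggs — differences are 6, 8, 10, … (increasing by 2 each time): 25, 31, 39, 49, 61, 75, 91 → 109.
So the next line is 106 birds, 109 eggs.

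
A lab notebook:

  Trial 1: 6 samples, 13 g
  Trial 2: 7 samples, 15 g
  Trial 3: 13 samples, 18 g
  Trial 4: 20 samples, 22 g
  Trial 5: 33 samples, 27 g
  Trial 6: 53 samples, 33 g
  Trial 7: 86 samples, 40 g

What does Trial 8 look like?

139 samples, 48 g

Samples — each term is the sum of the two before it: 6, 7, 13, 20, 33, 53, 86 → 139.
G: differences are 2, 3, 4, … (increasing by 1 each time); 13, 15, 18, 22, 27, 33, 40 → 48.
So the next row is 139 samples, 48 g.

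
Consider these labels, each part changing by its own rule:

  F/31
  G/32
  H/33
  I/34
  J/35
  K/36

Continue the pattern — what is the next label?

Letter: F, G, H, I, J, K → L (letters move forward 1 place in the alphabet).
Second component goes 31, 32, 33, 34, 35, 36 → 37 (+1 each step).
So the next label is L/37.

L/37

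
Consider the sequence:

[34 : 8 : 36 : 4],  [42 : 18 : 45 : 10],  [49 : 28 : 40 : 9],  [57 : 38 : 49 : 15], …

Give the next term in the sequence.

First entry: alternating steps +8, +7, +8, +7, …; 34, 42, 49, 57 → 64.
For the second entry, +10 each step: 8, 18, 28, 38 → 48.
Third entry: 36, 45, 40, 49 → 44 (alternating steps +9, −5, +9, −5, …).
For the fourth entry, alternating steps +6, −1, +6, −1, …: 4, 10, 9, 15 → 14.
So the next term is [64 : 48 : 44 : 14].

[64 : 48 : 44 : 14]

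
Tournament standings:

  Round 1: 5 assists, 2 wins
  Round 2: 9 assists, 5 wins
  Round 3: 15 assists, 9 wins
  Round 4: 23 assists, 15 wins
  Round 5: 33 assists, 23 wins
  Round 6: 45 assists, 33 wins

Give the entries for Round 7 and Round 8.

59 assists, 45 wins; 75 assists, 59 wins

Assists: differences are 4, 6, 8, … (increasing by 2 each time), so 5, 9, 15, 23, 33, 45 → 59 → 75.
Wins: always the previous value of the assists; 2, 5, 9, 15, 23, 33 → 45 → 59.
So the next two lines are 59 assists, 45 wins and 75 assists, 59 wins.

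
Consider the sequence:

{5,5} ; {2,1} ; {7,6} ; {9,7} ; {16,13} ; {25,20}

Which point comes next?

First slot — each term is the sum of the two before it: 5, 2, 7, 9, 16, 25 → 41.
Second slot: 5, 1, 6, 7, 13, 20 → 33 (each term is the sum of the two before it).
Putting it together: {41,33}.

{41,33}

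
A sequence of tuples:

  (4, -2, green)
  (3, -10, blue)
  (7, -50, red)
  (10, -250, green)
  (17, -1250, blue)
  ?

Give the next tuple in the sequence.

(27, -6250, red)

For the first component, each term is the sum of the two before it: 4, 3, 7, 10, 17 → 27.
Second component: ×5 each step; -2, -10, -50, -250, -1250 → -6250.
Colour goes green, blue, red, green, blue → red (repeats green → blue → red).
Combining the parts gives (27, -6250, red).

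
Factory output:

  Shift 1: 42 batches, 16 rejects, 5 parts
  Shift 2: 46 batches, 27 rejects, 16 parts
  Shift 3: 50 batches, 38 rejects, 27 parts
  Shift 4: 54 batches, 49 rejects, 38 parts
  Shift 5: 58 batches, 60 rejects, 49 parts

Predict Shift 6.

For the batches, +4 each step: 42, 46, 50, 54, 58 → 62.
Rejects goes 16, 27, 38, 49, 60 → 71 (+11 each step).
Parts — always the previous value of the rejects: 5, 16, 27, 38, 49 → 60.
Putting it together: 62 batches, 71 rejects, 60 parts.

62 batches, 71 rejects, 60 parts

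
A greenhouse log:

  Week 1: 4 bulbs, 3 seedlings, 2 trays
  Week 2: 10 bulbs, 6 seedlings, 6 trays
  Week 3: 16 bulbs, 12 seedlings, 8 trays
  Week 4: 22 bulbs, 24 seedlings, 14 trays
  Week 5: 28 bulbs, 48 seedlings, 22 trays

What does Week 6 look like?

For the bulbs, +6 each step: 4, 10, 16, 22, 28 → 34.
For the seedlings, ×2 each step: 3, 6, 12, 24, 48 → 96.
For the trays, each term is the sum of the two before it: 2, 6, 8, 14, 22 → 36.
So the next record is 34 bulbs, 96 seedlings, 36 trays.

34 bulbs, 96 seedlings, 36 trays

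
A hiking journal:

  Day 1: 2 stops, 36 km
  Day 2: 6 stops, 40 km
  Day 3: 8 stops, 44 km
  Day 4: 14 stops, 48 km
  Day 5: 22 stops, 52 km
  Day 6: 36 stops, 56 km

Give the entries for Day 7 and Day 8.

58 stops, 60 km; 94 stops, 64 km

Stops: each term is the sum of the two before it; 2, 6, 8, 14, 22, 36 → 58 → 94.
Km — +4 each step: 36, 40, 44, 48, 52, 56 → 60 → 64.
Putting the parts together: 58 stops, 60 km and then 94 stops, 64 km.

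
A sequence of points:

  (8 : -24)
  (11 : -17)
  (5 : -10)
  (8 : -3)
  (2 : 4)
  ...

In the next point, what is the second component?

For the second component, +7 each step: -24, -17, -10, -3, 4 → 11.

11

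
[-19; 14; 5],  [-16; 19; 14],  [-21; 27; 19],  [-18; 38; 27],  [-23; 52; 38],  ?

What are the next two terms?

For the first slot, alternating steps +3, −5, +3, −5, …: -19, -16, -21, -18, -23 → -20 → -25.
Second slot — differences are 5, 8, 11, … (increasing by 3 each time): 14, 19, 27, 38, 52 → 69 → 89.
Third slot goes 5, 14, 19, 27, 38 → 52 → 69 (always the previous value of the second slot).
Putting the parts together: [-20; 69; 52] and then [-25; 89; 69].

[-20; 69; 52], [-25; 89; 69]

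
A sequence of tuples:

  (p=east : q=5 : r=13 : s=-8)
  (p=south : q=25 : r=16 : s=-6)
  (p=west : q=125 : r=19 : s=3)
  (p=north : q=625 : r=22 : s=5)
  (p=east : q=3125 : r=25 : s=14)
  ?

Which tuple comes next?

P: repeats east → south → west → north; east, south, west, north, east → south.
Q — ×5 each step: 5, 25, 125, 625, 3125 → 15625.
R: 13, 16, 19, 22, 25 → 28 (+3 each step).
S: alternating steps +2, +9, +2, +9, …; -8, -6, 3, 5, 14 → 16.
Putting it together: (p=south : q=15625 : r=28 : s=16).

(p=south : q=15625 : r=28 : s=16)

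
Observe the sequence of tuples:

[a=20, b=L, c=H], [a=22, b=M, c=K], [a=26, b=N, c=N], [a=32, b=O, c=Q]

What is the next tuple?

[a=40, b=P, c=T]

A — differences are 2, 4, 6, … (increasing by 2 each time): 20, 22, 26, 32 → 40.
B: letters move forward 1 place in the alphabet; L, M, N, O → P.
C — letters move forward 3 places in the alphabet: H, K, N, Q → T.
So the next tuple is [a=40, b=P, c=T].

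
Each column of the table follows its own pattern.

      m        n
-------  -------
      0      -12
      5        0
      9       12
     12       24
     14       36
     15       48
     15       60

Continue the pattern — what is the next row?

14  72

Column m: 0, 5, 9, 12, 14, 15, 15 → 14 (differences are 5, 4, 3, … (decreasing by 1 each time)).
Column n: +12 each step; -12, 0, 12, 24, 36, 48, 60 → 72.
Putting it together: 14  72.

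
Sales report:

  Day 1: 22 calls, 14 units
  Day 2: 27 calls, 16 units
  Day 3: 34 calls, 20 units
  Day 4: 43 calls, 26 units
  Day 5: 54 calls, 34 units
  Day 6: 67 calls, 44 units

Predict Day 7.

82 calls, 56 units

Calls: differences are 5, 7, 9, … (increasing by 2 each time), so 22, 27, 34, 43, 54, 67 → 82.
Units: 14, 16, 20, 26, 34, 44 → 56 (differences are 2, 4, 6, … (increasing by 2 each time)).
So the next row is 82 calls, 56 units.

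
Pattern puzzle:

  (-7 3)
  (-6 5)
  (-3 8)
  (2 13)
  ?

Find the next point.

(9 21)

First component — differences are 1, 3, 5, … (increasing by 2 each time): -7, -6, -3, 2 → 9.
Second component: each term is the sum of the two before it, so 3, 5, 8, 13 → 21.
Combining the parts gives (9 21).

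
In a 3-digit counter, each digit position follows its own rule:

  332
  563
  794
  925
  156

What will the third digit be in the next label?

7

Third digit: 2, 3, 4, 5, 6 → 7 (+1 each step, mod 10).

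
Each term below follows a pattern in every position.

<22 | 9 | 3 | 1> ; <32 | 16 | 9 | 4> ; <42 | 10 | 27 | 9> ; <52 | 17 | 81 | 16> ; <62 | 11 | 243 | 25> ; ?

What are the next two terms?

First coordinate: 22, 32, 42, 52, 62 → 72 → 82 (+10 each step).
For the second coordinate, alternating steps +7, −6, +7, −6, …: 9, 16, 10, 17, 11 → 18 → 12.
Third coordinate: 3, 9, 27, 81, 243 → 729 → 2187 (×3 each step).
Fourth coordinate: 1, 4, 9, 16, 25 → 36 → 49 (perfect squares: 1², 2², 3², …).
Putting the parts together: <72 | 18 | 729 | 36> and then <82 | 12 | 2187 | 49>.

<72 | 18 | 729 | 36>, <82 | 12 | 2187 | 49>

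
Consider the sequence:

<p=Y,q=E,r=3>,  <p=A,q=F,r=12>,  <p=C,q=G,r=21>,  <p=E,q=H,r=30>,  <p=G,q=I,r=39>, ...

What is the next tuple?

<p=I,q=J,r=48>

P: Y, A, C, E, G → I (letters move forward 2 places in the alphabet, wrapping Z→A).
Q — letters move forward 1 place in the alphabet: E, F, G, H, I → J.
R: +9 each step, so 3, 12, 21, 30, 39 → 48.
Combining the parts gives <p=I,q=J,r=48>.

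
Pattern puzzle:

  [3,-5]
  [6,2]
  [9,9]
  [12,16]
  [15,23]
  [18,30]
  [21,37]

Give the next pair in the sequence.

For the first coordinate, +3 each step: 3, 6, 9, 12, 15, 18, 21 → 24.
For the second coordinate, +7 each step: -5, 2, 9, 16, 23, 30, 37 → 44.
So the next pair is [24,44].

[24,44]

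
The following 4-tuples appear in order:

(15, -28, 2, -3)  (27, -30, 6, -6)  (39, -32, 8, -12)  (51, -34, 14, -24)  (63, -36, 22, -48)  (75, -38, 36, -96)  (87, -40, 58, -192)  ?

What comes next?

First part goes 15, 27, 39, 51, 63, 75, 87 → 99 (+12 each step).
Second part: −2 each step; -28, -30, -32, -34, -36, -38, -40 → -42.
Third part goes 2, 6, 8, 14, 22, 36, 58 → 94 (each term is the sum of the two before it).
Fourth part: -3, -6, -12, -24, -48, -96, -192 → -384 (×2 each step).
Putting it together: (99, -42, 94, -384).

(99, -42, 94, -384)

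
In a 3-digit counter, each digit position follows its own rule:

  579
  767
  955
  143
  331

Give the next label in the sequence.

529

First digit: +2 each step, mod 10, so 5, 7, 9, 1, 3 → 5.
For the second digit, −1 each step, mod 10: 7, 6, 5, 4, 3 → 2.
Third digit goes 9, 7, 5, 3, 1 → 9 (−2 each step, mod 10).
Combining the parts gives 529.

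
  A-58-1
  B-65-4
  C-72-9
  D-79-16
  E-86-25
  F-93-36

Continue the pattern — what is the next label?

G-100-49

For the letter, letters move forward 1 place in the alphabet: A, B, C, D, E, F → G.
Second component: 58, 65, 72, 79, 86, 93 → 100 (+7 each step).
Third component goes 1, 4, 9, 16, 25, 36 → 49 (perfect squares: 1², 2², 3², …).
Putting it together: G-100-49.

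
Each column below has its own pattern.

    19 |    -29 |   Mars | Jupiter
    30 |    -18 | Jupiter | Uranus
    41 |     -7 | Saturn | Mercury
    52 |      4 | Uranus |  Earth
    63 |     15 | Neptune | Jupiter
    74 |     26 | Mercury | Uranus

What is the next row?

85  37  Venus  Mercury

First component: 19, 30, 41, 52, 63, 74 → 85 (+11 each step).
Second component: -29, -18, -7, 4, 15, 26 → 37 (+11 each step).
First planet — runs through the planets Mercury→Neptune: Mars, Jupiter, Saturn, Uranus, Neptune, Mercury → Venus.
For the second planet, repeats Jupiter → Uranus → Mercury → Earth: Jupiter, Uranus, Mercury, Earth, Jupiter, Uranus → Mercury.
Putting it together: 85  37  Venus  Mercury.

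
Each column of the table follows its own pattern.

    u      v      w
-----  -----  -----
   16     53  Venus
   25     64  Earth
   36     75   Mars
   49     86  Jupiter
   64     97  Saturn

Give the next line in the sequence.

Column u: perfect squares: 4², 5², 6², …, so 16, 25, 36, 49, 64 → 81.
Column v — +11 each step: 53, 64, 75, 86, 97 → 108.
Column w: runs through the planets Mercury→Neptune, so Venus, Earth, Mars, Jupiter, Saturn → Uranus.
So the next line is 81  108  Uranus.

81  108  Uranus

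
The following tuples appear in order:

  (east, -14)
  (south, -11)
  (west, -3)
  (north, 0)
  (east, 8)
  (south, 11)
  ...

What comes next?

(west, 19)

Direction: east, south, west, north, east, south → west (repeats east → south → west → north).
Second component: alternating steps +3, +8, +3, +8, …, so -14, -11, -3, 0, 8, 11 → 19.
Combining the parts gives (west, 19).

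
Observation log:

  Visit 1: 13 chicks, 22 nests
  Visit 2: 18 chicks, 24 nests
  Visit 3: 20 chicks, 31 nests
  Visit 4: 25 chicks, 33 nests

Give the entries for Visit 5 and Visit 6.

27 chicks, 40 nests; 32 chicks, 42 nests

Chicks — alternating steps +5, +2, +5, +2, …: 13, 18, 20, 25 → 27 → 32.
For the nests, alternating steps +2, +7, +2, +7, …: 22, 24, 31, 33 → 40 → 42.
Putting the parts together: 27 chicks, 40 nests and then 32 chicks, 42 nests.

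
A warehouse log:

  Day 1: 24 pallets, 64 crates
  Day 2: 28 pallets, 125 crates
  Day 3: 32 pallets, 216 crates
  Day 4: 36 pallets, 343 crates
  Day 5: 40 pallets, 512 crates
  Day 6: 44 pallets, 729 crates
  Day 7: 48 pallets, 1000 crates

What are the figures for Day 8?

52 pallets, 1331 crates

Pallets: 24, 28, 32, 36, 40, 44, 48 → 52 (+4 each step).
Crates: perfect cubes: 4³, 5³, 6³, …, so 64, 125, 216, 343, 512, 729, 1000 → 1331.
Combining the parts gives 52 pallets, 1331 crates.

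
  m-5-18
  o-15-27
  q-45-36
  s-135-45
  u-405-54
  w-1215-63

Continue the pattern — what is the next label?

Letter — letters move forward 2 places in the alphabet: m, o, q, s, u, w → y.
Second component — ×3 each step: 5, 15, 45, 135, 405, 1215 → 3645.
Third component: +9 each step; 18, 27, 36, 45, 54, 63 → 72.
Combining the parts gives y-3645-72.

y-3645-72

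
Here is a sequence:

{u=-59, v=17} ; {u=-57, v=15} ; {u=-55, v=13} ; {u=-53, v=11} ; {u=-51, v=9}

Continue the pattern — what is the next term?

{u=-49, v=7}

U: -59, -57, -55, -53, -51 → -49 (+2 each step).
V: together with the u always sums to -42, so 17, 15, 13, 11, 9 → 7.
So the next term is {u=-49, v=7}.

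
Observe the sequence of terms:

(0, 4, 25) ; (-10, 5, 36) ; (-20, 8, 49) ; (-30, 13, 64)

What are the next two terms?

First value goes 0, -10, -20, -30 → -40 → -50 (−10 each step).
Second value: 4, 5, 8, 13 → 20 → 29 (differences are 1, 3, 5, … (increasing by 2 each time)).
Third value — perfect squares: 5², 6², 7², …: 25, 36, 49, 64 → 81 → 100.
So the next two terms are (-40, 20, 81) and (-50, 29, 100).

(-40, 20, 81), (-50, 29, 100)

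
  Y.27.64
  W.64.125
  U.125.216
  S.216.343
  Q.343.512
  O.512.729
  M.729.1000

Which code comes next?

K.1000.1331

Letter — letters move back 2 places in the alphabet: Y, W, U, S, Q, O, M → K.
For the second component, perfect cubes: 3³, 4³, 5³, …: 27, 64, 125, 216, 343, 512, 729 → 1000.
Third component: 64, 125, 216, 343, 512, 729, 1000 → 1331 (perfect cubes: 4³, 5³, 6³, …).
Combining the parts gives K.1000.1331.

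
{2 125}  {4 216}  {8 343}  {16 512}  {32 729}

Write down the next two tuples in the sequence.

{64 1000}, {128 1331}

First entry — ×2 each step: 2, 4, 8, 16, 32 → 64 → 128.
Second entry — perfect cubes: 5³, 6³, 7³, …: 125, 216, 343, 512, 729 → 1000 → 1331.
Putting the parts together: {64 1000} and then {128 1331}.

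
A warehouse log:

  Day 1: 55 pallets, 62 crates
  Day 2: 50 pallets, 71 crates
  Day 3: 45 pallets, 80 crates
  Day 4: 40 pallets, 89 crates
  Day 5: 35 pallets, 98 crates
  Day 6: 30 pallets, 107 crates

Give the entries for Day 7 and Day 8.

Pallets: 55, 50, 45, 40, 35, 30 → 25 → 20 (−5 each step).
Crates: 62, 71, 80, 89, 98, 107 → 116 → 125 (+9 each step).
So the next two lines are 25 pallets, 116 crates and 20 pallets, 125 crates.

25 pallets, 116 crates; 20 pallets, 125 crates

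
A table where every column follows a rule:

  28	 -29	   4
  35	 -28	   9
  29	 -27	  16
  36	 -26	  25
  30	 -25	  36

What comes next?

37  -24  49

First component: alternating steps +7, −6, +7, −6, …; 28, 35, 29, 36, 30 → 37.
Second component goes -29, -28, -27, -26, -25 → -24 (+1 each step).
Third component — perfect squares: 2², 3², 4², …: 4, 9, 16, 25, 36 → 49.
Putting it together: 37  -24  49.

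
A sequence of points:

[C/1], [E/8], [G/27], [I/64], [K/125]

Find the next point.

For the letter, letters move forward 2 places in the alphabet: C, E, G, I, K → M.
Second slot: 1, 8, 27, 64, 125 → 216 (perfect cubes: 1³, 2³, 3³, …).
Combining the parts gives [M/216].

[M/216]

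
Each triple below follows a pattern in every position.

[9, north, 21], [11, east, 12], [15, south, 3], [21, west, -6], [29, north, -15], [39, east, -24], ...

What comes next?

[51, south, -33]

First value: 9, 11, 15, 21, 29, 39 → 51 (differences are 2, 4, 6, … (increasing by 2 each time)).
Direction goes north, east, south, west, north, east → south (repeats north → east → south → west).
Third value: −9 each step, so 21, 12, 3, -6, -15, -24 → -33.
Putting it together: [51, south, -33].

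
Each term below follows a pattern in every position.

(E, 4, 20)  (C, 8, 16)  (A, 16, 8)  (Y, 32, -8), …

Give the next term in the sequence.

(W, 64, -40)

Letter — letters move back 2 places in the alphabet, wrapping A→Z: E, C, A, Y → W.
Second entry: ×2 each step, so 4, 8, 16, 32 → 64.
Third entry: together with the second entry always sums to 24, so 20, 16, 8, -8 → -40.
So the next term is (W, 64, -40).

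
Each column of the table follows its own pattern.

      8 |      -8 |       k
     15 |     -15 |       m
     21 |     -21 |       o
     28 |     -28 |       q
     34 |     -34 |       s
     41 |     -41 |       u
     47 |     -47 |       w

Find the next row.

For the first component, alternating steps +7, +6, +7, +6, …: 8, 15, 21, 28, 34, 41, 47 → 54.
Second component: always the negative of the first component; -8, -15, -21, -28, -34, -41, -47 → -54.
For the letter, letters move forward 2 places in the alphabet: k, m, o, q, s, u, w → y.
Putting it together: 54  -54  y.

54  -54  y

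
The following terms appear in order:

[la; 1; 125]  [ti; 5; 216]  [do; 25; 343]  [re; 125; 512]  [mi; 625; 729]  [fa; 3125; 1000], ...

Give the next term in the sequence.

[sol; 15625; 1331]

For the note, runs through the solfège scale do→ti: la, ti, do, re, mi, fa → sol.
Second component: ×5 each step, so 1, 5, 25, 125, 625, 3125 → 15625.
For the third component, perfect cubes: 5³, 6³, 7³, …: 125, 216, 343, 512, 729, 1000 → 1331.
Putting it together: [sol; 15625; 1331].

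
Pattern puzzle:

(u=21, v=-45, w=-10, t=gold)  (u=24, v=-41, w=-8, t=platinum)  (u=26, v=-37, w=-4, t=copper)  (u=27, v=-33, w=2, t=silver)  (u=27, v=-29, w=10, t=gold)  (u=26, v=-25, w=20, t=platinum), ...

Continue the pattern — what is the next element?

U: 21, 24, 26, 27, 27, 26 → 24 (differences are 3, 2, 1, … (decreasing by 1 each time)).
For the v, +4 each step: -45, -41, -37, -33, -29, -25 → -21.
W: differences are 2, 4, 6, … (increasing by 2 each time), so -10, -8, -4, 2, 10, 20 → 32.
T: repeats gold → platinum → copper → silver, so gold, platinum, copper, silver, gold, platinum → copper.
So the next element is (u=24, v=-21, w=32, t=copper).

(u=24, v=-21, w=32, t=copper)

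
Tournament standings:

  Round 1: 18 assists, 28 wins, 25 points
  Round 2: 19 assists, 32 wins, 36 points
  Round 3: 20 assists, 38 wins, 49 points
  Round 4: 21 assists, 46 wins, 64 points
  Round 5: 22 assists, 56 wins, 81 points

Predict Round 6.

For the assists, +1 each step: 18, 19, 20, 21, 22 → 23.
Wins: 28, 32, 38, 46, 56 → 68 (differences are 4, 6, 8, … (increasing by 2 each time)).
Points: perfect squares: 5², 6², 7², …; 25, 36, 49, 64, 81 → 100.
Putting it together: 23 assists, 68 wins, 100 points.

23 assists, 68 wins, 100 points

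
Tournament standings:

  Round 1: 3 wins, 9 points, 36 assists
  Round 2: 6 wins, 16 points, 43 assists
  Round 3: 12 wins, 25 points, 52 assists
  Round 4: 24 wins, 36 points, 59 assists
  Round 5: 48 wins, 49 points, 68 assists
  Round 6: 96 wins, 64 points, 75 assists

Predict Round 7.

192 wins, 81 points, 84 assists

Wins: ×2 each step; 3, 6, 12, 24, 48, 96 → 192.
Points — perfect squares: 3², 4², 5², …: 9, 16, 25, 36, 49, 64 → 81.
Assists: alternating steps +7, +9, +7, +9, …; 36, 43, 52, 59, 68, 75 → 84.
Putting it together: 192 wins, 81 points, 84 assists.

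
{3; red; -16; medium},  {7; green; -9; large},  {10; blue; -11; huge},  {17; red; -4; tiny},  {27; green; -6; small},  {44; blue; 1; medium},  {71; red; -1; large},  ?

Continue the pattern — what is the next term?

First coordinate: 3, 7, 10, 17, 27, 44, 71 → 115 (each term is the sum of the two before it).
Colour: red, green, blue, red, green, blue, red → green (repeats red → green → blue).
Third coordinate: alternating steps +7, −2, +7, −2, …; -16, -9, -11, -4, -6, 1, -1 → 6.
Size: repeats medium → large → huge → tiny → small; medium, large, huge, tiny, small, medium, large → huge.
Putting it together: {115; green; 6; huge}.

{115; green; 6; huge}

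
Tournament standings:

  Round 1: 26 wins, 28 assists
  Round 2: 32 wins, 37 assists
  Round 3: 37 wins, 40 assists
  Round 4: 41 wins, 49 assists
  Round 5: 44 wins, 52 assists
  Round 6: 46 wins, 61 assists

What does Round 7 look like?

47 wins, 64 assists

For the wins, differences are 6, 5, 4, … (decreasing by 1 each time): 26, 32, 37, 41, 44, 46 → 47.
Assists goes 28, 37, 40, 49, 52, 61 → 64 (alternating steps +9, +3, +9, +3, …).
Combining the parts gives 47 wins, 64 assists.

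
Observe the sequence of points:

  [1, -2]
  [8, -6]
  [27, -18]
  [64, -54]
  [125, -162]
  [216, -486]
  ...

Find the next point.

First component: perfect cubes: 1³, 2³, 3³, …; 1, 8, 27, 64, 125, 216 → 343.
Second component: ×3 each step; -2, -6, -18, -54, -162, -486 → -1458.
So the next point is [343, -1458].

[343, -1458]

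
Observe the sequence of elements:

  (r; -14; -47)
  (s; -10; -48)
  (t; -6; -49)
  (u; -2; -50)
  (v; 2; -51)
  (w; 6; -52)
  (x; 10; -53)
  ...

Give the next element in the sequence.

(y; 14; -54)

Letter: letters move forward 1 place in the alphabet; r, s, t, u, v, w, x → y.
Second entry: +4 each step; -14, -10, -6, -2, 2, 6, 10 → 14.
For the third entry, −1 each step: -47, -48, -49, -50, -51, -52, -53 → -54.
Putting it together: (y; 14; -54).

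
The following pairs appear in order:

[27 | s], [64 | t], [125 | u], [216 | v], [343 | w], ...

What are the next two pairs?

[512 | x], [729 | y]

First entry — perfect cubes: 3³, 4³, 5³, …: 27, 64, 125, 216, 343 → 512 → 729.
Letter: letters move forward 1 place in the alphabet; s, t, u, v, w → x → y.
Putting the parts together: [512 | x] and then [729 | y].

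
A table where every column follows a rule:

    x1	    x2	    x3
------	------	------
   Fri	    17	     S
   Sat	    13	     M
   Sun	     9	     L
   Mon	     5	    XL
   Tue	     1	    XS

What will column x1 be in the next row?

Column x1 — runs through the weekdays Mon→Sun: Fri, Sat, Sun, Mon, Tue → Wed.
Column x2 — −4 each step: 17, 13, 9, 5, 1 → -3.
Column x3 — runs through clothing sizes XS→XL: S, M, L, XL, XS → S.

Wed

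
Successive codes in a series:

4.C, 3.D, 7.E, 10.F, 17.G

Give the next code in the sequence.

27.H

First component: each term is the sum of the two before it, so 4, 3, 7, 10, 17 → 27.
Letter: letters move forward 1 place in the alphabet; C, D, E, F, G → H.
Combining the parts gives 27.H.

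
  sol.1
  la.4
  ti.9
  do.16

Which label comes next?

re.25

For the note, runs through the solfège scale do→ti: sol, la, ti, do → re.
For the second component, perfect squares: 1², 2², 3², …: 1, 4, 9, 16 → 25.
Putting it together: re.25.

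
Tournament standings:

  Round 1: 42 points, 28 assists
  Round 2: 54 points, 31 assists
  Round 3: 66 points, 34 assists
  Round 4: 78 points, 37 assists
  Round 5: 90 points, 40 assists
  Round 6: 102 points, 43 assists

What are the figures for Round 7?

114 points, 46 assists

For the points, +12 each step: 42, 54, 66, 78, 90, 102 → 114.
Assists goes 28, 31, 34, 37, 40, 43 → 46 (+3 each step).
Combining the parts gives 114 points, 46 assists.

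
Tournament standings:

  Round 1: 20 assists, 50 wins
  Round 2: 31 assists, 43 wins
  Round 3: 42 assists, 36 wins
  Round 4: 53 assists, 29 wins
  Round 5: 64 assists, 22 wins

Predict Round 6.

75 assists, 15 wins

Assists — +11 each step: 20, 31, 42, 53, 64 → 75.
Wins: −7 each step; 50, 43, 36, 29, 22 → 15.
Putting it together: 75 assists, 15 wins.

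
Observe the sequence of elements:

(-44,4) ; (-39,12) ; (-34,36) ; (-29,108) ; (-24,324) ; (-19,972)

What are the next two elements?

First entry: +5 each step; -44, -39, -34, -29, -24, -19 → -14 → -9.
Second entry: ×3 each step; 4, 12, 36, 108, 324, 972 → 2916 → 8748.
So the next two elements are (-14,2916) and (-9,8748).

(-14,2916), (-9,8748)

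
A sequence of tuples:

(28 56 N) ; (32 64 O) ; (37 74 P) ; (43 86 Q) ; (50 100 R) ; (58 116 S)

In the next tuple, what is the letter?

T

Letter: letters move forward 1 place in the alphabet; N, O, P, Q, R, S → T.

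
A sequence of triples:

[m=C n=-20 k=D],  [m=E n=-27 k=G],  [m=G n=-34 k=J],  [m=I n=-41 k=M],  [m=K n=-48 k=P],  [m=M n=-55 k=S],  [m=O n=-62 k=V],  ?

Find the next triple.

M: letters move forward 2 places in the alphabet; C, E, G, I, K, M, O → Q.
N: -20, -27, -34, -41, -48, -55, -62 → -69 (−7 each step).
K: letters move forward 3 places in the alphabet, so D, G, J, M, P, S, V → Y.
Putting it together: [m=Q n=-69 k=Y].

[m=Q n=-69 k=Y]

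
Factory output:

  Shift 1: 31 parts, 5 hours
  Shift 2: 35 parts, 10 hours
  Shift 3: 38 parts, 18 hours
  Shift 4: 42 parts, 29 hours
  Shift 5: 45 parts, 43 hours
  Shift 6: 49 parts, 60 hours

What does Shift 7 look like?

Parts: alternating steps +4, +3, +4, +3, …, so 31, 35, 38, 42, 45, 49 → 52.
Hours goes 5, 10, 18, 29, 43, 60 → 80 (differences are 5, 8, 11, … (increasing by 3 each time)).
Combining the parts gives 52 parts, 80 hours.

52 parts, 80 hours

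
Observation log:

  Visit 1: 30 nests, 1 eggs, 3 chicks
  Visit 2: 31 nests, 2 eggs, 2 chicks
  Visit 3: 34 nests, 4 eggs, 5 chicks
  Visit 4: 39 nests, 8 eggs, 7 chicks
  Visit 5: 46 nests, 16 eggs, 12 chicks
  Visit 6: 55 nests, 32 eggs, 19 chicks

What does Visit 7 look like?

66 nests, 64 eggs, 31 chicks

Nests — differences are 1, 3, 5, … (increasing by 2 each time): 30, 31, 34, 39, 46, 55 → 66.
Eggs: ×2 each step, so 1, 2, 4, 8, 16, 32 → 64.
Chicks: each term is the sum of the two before it, so 3, 2, 5, 7, 12, 19 → 31.
Combining the parts gives 66 nests, 64 eggs, 31 chicks.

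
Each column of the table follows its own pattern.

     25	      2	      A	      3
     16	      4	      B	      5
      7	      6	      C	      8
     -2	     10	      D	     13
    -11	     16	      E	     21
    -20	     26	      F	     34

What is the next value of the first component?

First component goes 25, 16, 7, -2, -11, -20 → -29 (−9 each step).

-29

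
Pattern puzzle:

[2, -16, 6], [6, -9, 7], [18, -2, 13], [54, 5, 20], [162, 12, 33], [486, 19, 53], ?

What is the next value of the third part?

For the third part, each term is the sum of the two before it: 6, 7, 13, 20, 33, 53 → 86.

86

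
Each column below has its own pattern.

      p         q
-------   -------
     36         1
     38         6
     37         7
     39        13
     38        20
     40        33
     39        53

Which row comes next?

41  86

Column p: 36, 38, 37, 39, 38, 40, 39 → 41 (alternating steps +2, −1, +2, −1, …).
Column q: each term is the sum of the two before it; 1, 6, 7, 13, 20, 33, 53 → 86.
Putting it together: 41  86.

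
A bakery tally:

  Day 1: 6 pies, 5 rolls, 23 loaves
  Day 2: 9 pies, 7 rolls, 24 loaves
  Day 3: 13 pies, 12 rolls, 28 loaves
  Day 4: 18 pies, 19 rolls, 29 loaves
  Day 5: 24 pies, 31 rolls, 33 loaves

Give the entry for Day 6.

31 pies, 50 rolls, 34 loaves

Pies: 6, 9, 13, 18, 24 → 31 (differences are 3, 4, 5, … (increasing by 1 each time)).
Rolls — each term is the sum of the two before it: 5, 7, 12, 19, 31 → 50.
For the loaves, alternating steps +1, +4, +1, +4, …: 23, 24, 28, 29, 33 → 34.
So the next line is 31 pies, 50 rolls, 34 loaves.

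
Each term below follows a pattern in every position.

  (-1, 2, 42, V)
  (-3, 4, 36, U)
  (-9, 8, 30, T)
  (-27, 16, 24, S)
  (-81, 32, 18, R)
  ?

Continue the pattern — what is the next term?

(-243, 64, 12, Q)

First entry — ×3 each step: -1, -3, -9, -27, -81 → -243.
Second entry: ×2 each step; 2, 4, 8, 16, 32 → 64.
For the third entry, −6 each step: 42, 36, 30, 24, 18 → 12.
Letter: letters move back 1 place in the alphabet; V, U, T, S, R → Q.
Combining the parts gives (-243, 64, 12, Q).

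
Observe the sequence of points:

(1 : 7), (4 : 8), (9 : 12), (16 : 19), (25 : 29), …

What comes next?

(36 : 42)

First part goes 1, 4, 9, 16, 25 → 36 (perfect squares: 1², 2², 3², …).
For the second part, differences are 1, 4, 7, … (increasing by 3 each time): 7, 8, 12, 19, 29 → 42.
So the next point is (36 : 42).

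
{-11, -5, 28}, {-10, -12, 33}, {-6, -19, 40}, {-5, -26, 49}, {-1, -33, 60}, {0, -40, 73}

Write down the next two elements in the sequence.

First part: -11, -10, -6, -5, -1, 0 → 4 → 5 (alternating steps +1, +4, +1, +4, …).
Second part: −7 each step; -5, -12, -19, -26, -33, -40 → -47 → -54.
Third part goes 28, 33, 40, 49, 60, 73 → 88 → 105 (differences are 5, 7, 9, … (increasing by 2 each time)).
So the next two elements are {4, -47, 88} and {5, -54, 105}.

{4, -47, 88}, {5, -54, 105}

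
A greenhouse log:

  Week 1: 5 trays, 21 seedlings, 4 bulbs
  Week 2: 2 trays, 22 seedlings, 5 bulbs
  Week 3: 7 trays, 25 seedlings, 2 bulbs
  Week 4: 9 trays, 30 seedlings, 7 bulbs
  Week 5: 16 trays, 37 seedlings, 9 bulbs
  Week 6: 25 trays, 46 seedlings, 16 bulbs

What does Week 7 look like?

Trays: each term is the sum of the two before it; 5, 2, 7, 9, 16, 25 → 41.
Seedlings goes 21, 22, 25, 30, 37, 46 → 57 (differences are 1, 3, 5, … (increasing by 2 each time)).
Bulbs: 4, 5, 2, 7, 9, 16 → 25 (always the previous value of the trays).
Combining the parts gives 41 trays, 57 seedlings, 25 bulbs.

41 trays, 57 seedlings, 25 bulbs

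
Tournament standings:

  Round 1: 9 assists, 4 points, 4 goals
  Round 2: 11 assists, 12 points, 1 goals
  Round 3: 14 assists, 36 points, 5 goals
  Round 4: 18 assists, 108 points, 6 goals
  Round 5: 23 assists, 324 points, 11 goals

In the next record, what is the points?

Assists goes 9, 11, 14, 18, 23 → 29 (differences are 2, 3, 4, … (increasing by 1 each time)).
Points — ×3 each step: 4, 12, 36, 108, 324 → 972.
Goals: 4, 1, 5, 6, 11 → 17 (each term is the sum of the two before it).

972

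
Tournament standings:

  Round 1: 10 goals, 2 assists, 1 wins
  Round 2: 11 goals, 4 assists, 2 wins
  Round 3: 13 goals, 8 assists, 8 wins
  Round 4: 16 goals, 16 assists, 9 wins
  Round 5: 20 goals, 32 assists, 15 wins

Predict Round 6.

25 goals, 64 assists, 16 wins

Goals goes 10, 11, 13, 16, 20 → 25 (differences are 1, 2, 3, … (increasing by 1 each time)).
Assists: ×2 each step; 2, 4, 8, 16, 32 → 64.
Wins: alternating steps +1, +6, +1, +6, …, so 1, 2, 8, 9, 15 → 16.
So the next line is 25 goals, 64 assists, 16 wins.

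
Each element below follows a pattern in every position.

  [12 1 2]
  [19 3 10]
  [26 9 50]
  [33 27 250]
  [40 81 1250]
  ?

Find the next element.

[47 243 6250]

First component goes 12, 19, 26, 33, 40 → 47 (+7 each step).
Second component: 1, 3, 9, 27, 81 → 243 (×3 each step).
Third component goes 2, 10, 50, 250, 1250 → 6250 (×5 each step).
Putting it together: [47 243 6250].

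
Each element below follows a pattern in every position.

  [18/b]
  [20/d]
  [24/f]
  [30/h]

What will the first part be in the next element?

38

First part — differences are 2, 4, 6, … (increasing by 2 each time): 18, 20, 24, 30 → 38.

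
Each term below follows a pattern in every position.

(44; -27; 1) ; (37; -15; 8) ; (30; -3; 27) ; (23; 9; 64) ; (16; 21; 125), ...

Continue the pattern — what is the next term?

(9; 33; 216)

For the first part, −7 each step: 44, 37, 30, 23, 16 → 9.
For the second part, +12 each step: -27, -15, -3, 9, 21 → 33.
For the third part, perfect cubes: 1³, 2³, 3³, …: 1, 8, 27, 64, 125 → 216.
Combining the parts gives (9; 33; 216).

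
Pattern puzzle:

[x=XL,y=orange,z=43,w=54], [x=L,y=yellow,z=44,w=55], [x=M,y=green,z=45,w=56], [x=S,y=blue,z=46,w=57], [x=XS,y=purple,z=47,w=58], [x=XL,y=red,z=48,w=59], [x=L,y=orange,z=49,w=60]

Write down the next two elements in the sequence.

X goes XL, L, M, S, XS, XL, L → M → S (repeats XL → L → M → S → XS).
Y: repeats orange → yellow → green → blue → purple → red, so orange, yellow, green, blue, purple, red, orange → yellow → green.
For the z, +1 each step: 43, 44, 45, 46, 47, 48, 49 → 50 → 51.
W: always 11 more than the z, so 54, 55, 56, 57, 58, 59, 60 → 61 → 62.
Putting the parts together: [x=M,y=yellow,z=50,w=61] and then [x=S,y=green,z=51,w=62].

[x=M,y=yellow,z=50,w=61], [x=S,y=green,z=51,w=62]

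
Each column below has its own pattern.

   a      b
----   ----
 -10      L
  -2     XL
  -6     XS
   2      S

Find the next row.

Column a goes -10, -2, -6, 2 → -2 (alternating steps +8, −4, +8, −4, …).
Column b: runs through clothing sizes XS→XL; L, XL, XS, S → M.
Putting it together: -2  M.

-2  M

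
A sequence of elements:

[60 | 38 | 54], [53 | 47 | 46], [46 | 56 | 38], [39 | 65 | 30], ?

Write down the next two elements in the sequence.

First component: 60, 53, 46, 39 → 32 → 25 (−7 each step).
Second component: +9 each step, so 38, 47, 56, 65 → 74 → 83.
Third component — −8 each step: 54, 46, 38, 30 → 22 → 14.
So the next two elements are [32 | 74 | 22] and [25 | 83 | 14].

[32 | 74 | 22], [25 | 83 | 14]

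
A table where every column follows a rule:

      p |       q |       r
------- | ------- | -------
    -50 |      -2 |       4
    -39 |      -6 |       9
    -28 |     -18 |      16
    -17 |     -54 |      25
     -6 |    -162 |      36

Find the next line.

For the column p, +11 each step: -50, -39, -28, -17, -6 → 5.
For the column q, ×3 each step: -2, -6, -18, -54, -162 → -486.
Column r — perfect squares: 2², 3², 4², …: 4, 9, 16, 25, 36 → 49.
So the next line is 5  -486  49.

5  -486  49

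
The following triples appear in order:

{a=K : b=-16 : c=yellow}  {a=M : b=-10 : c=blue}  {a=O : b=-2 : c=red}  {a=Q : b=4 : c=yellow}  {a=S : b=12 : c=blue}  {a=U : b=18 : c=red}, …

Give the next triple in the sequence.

A: letters move forward 2 places in the alphabet; K, M, O, Q, S, U → W.
B — alternating steps +6, +8, +6, +8, …: -16, -10, -2, 4, 12, 18 → 26.
C: repeats yellow → blue → red, so yellow, blue, red, yellow, blue, red → yellow.
So the next triple is {a=W : b=26 : c=yellow}.

{a=W : b=26 : c=yellow}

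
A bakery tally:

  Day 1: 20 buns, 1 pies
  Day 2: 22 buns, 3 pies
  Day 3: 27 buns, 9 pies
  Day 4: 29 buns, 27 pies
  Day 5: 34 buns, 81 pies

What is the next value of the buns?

Buns — alternating steps +2, +5, +2, +5, …: 20, 22, 27, 29, 34 → 36.

36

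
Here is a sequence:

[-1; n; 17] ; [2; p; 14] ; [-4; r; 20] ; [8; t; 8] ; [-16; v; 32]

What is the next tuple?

First component: ×(-2) each step, so -1, 2, -4, 8, -16 → 32.
Letter goes n, p, r, t, v → x (letters move forward 2 places in the alphabet).
Third component: 17, 14, 20, 8, 32 → -16 (together with the first component always sums to 16).
Combining the parts gives [32; x; -16].

[32; x; -16]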